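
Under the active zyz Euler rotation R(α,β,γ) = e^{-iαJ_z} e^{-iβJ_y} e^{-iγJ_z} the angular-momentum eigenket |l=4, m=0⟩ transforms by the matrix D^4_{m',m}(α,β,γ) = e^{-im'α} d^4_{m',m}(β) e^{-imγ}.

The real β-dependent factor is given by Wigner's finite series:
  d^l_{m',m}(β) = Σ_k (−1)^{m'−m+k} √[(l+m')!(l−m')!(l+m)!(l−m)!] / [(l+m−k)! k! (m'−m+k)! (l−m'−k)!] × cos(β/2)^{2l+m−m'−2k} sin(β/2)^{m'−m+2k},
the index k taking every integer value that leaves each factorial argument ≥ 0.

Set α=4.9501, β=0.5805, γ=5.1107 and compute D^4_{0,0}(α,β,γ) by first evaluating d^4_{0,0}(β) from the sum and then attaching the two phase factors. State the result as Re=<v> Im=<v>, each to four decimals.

Re=-0.1081 Im=0.0000

D^4_{0,0}(4.9501,0.5805,5.1107) = e^{-i·0·4.9501}·d^4_{0,0}(0.5805)·e^{-i·0·5.1107}. Compute d first:
Half-angle: c=0.958172, s=0.286192. N=√(24·24·24·24)=576.000000
The bounds max(0,m−m')=0 and min(l+m,l−m')=4 give 5 terms
  k=0: (−1)^0·576.0000/(576)·0.9582^8·0.2862^0 = +0.710475
  k=1: (−1)^1·576.0000/(36)·0.9582^6·0.2862^2 = -1.014136
  k=2: (−1)^2·576.0000/(16)·0.9582^4·0.2862^4 = +0.203566
  k=3: (−1)^3·576.0000/(36)·0.9582^2·0.2862^6 = -0.008071
  k=4: (−1)^4·576.0000/(576)·0.9582^0·0.2862^8 = +0.000045
d^4_{0,0}(0.5805) = +0.710475 -1.014136 +0.203566 -0.008071 +0.000045 = -0.108121
Attach z-rotation phases: D = e^{-i(0)(4.9501)}·(-0.108121)·e^{-i(0)(5.1107)} = -0.108121+0.000000i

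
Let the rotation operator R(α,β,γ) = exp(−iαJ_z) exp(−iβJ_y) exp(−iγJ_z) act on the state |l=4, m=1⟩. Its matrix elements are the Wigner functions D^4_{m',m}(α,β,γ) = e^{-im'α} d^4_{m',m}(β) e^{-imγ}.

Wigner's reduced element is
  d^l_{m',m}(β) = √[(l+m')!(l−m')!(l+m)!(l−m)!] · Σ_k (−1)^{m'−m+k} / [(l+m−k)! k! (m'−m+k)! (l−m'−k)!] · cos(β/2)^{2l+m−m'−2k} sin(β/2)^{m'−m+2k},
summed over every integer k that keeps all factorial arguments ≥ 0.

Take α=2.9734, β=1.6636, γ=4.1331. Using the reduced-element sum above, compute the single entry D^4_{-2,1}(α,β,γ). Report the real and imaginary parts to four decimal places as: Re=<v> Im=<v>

Re=0.0707 Im=-0.2853

Split into d^4_{-2,1}(β=1.6636) × two z-phases.
Half-angle: c=0.673546, s=0.739145. N=√(2·720·120·6)=1018.233765
The bounds max(0,m−m')=3 and min(l+m,l−m')=5 give 3 terms
  k=3: (−1)^0·1018.2338/(72)·0.6735^5·0.7391^3 = +0.791665
  k=4: (−1)^1·1018.2338/(48)·0.6735^3·0.7391^5 = -1.430069
  k=5: (−1)^2·1018.2338/(240)·0.6735^1·0.7391^7 = +0.344438
d^4_{-2,1}(1.6636) = +0.791665 -1.430069 +0.344438 = -0.293966
Phases: e^{-i·(-2)·2.9734}=+0.943954-0.330077i, e^{-i·(1)·4.1331}=-0.547429+0.836852i ⇒ D=+0.070705-0.285336i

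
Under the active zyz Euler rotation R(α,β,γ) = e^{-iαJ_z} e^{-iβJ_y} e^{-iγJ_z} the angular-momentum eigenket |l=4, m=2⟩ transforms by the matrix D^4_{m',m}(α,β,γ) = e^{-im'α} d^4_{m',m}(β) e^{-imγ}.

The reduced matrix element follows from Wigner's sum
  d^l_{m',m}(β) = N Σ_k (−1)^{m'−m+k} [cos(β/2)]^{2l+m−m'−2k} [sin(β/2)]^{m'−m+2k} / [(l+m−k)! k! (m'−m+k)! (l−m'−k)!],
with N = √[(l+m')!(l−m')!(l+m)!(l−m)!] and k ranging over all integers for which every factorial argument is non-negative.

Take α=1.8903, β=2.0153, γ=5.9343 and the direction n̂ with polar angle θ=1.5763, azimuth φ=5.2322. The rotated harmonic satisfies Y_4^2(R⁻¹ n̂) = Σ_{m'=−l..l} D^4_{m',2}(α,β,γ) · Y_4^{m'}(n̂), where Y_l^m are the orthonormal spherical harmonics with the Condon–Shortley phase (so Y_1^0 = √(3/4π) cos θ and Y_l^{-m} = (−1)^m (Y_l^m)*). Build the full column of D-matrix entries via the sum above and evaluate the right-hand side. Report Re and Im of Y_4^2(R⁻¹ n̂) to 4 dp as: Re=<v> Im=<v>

Re=0.3245 Im=-0.0575

Need the full column D^4_{m',2} for m'=−4..4 at α=1.8903, β=2.0153, γ=5.9343.
cos(β/2)=0.533849, sin(β/2)=0.845580
d^4_{-4,2}: single k=6 term ⇒ +0.551243;  D = -0.217195+0.506652i
d^4_{-3,2}: k∈[5..6] ⇒ +0.738268 -0.617397 = +0.120871;  D = +0.120430+0.010320i
d^4_{-2,2}: k∈[4..6] ⇒ +0.622851 -1.250103 +0.261358 = -0.365894;  D = +0.084846+0.355920i
d^4_{-1,2}: k∈[3..5] ⇒ +0.370742 -1.395195 +0.700062 = -0.324391;  D = +0.275952-0.170528i
d^4_{0,2}: k∈[2..4] ⇒ +0.157015 -1.050468 +0.988293 = +0.094841;  D = +0.072674+0.060936i
d^4_{1,2}: k∈[1..3] ⇒ +0.044332 -0.556113 +0.930130 = +0.418349;  D = +0.154501-0.388774i
d^4_{2,2}: k∈[0..2] ⇒ +0.006597 -0.198611 +0.622851 = +0.430837;  D = -0.430094-0.025303i
d^4_{3,2}: k∈[0..1] ⇒ -0.039098 +0.294267 = +0.255170;  D = +0.065782+0.246545i
d^4_{4,2}: single k=0 term ⇒ +0.087579;  D = +0.073245-0.048013i
Y_4^{m'}(θ=1.5763,φ=5.2322) and Σ D·Y over m':
  (-0.2172+0.5067i)·(-0.2154-0.3865i)  (+0.1204+0.0103i)·(+0.0069+0.0001i)  (+0.0848+0.3559i)·(+0.1694-0.2884i)  (+0.2760-0.1705i)·(+0.0039+0.0068i)  (+0.0727+0.0609i)·(+0.3173+0.0000i)  (+0.1545-0.3888i)·(-0.0039+0.0068i)  (-0.4301-0.0253i)·(+0.1694+0.2884i)  (+0.0658+0.2465i)·(-0.0069+0.0001i)  (+0.0732-0.0480i)·(-0.2154+0.3865i)
Y_4^2(R⁻¹ n̂) = +0.324521-0.057531i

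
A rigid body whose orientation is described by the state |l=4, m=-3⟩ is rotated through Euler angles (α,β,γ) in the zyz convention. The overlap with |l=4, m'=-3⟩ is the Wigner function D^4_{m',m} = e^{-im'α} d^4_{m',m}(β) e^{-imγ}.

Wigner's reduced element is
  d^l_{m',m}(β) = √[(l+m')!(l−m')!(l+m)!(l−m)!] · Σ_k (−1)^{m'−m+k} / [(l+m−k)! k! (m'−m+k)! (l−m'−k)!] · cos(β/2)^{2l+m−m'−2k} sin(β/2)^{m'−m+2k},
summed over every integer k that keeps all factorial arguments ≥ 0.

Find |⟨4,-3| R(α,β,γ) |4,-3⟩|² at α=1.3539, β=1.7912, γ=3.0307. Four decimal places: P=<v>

First d^4_{-3,-3}(β=1.7912), then the phase factors e^{-i(-3)α} and e^{-i(-3)γ}:
Half-angle: c=0.625051, s=0.780584. N=√(1·5040·1·5040)=5040.000000
Admissible k: 0..1 (factorial args all ≥0)
  k=0: (−1)^0·5040.0000/(5040)·0.6251^8·0.7806^0 = +0.023298
  k=1: (−1)^1·5040.0000/(720)·0.6251^6·0.7806^2 = -0.254348
d^4_{-3,-3}(1.7912) = +0.023298 -0.254348 = -0.231050
|D^4_{-3,-3}|² = |d^4_{-3,-3}(β)|² = (-0.231050)² = 0.053384 (the z-rotation phases have unit modulus)

P=0.0534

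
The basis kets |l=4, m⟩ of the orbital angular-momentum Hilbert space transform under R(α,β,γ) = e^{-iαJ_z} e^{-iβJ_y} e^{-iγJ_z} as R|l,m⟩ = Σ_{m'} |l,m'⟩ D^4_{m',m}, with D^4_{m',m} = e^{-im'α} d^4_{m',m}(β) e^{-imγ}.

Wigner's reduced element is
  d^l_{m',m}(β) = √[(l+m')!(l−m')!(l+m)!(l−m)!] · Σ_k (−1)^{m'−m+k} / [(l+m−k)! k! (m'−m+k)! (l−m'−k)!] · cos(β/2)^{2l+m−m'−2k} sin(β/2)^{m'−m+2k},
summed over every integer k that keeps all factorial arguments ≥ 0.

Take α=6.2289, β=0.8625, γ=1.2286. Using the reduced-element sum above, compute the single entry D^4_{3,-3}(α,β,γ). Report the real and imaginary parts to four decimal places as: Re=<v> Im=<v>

D^4_{3,-3}(6.2289,0.8625,1.2286) = e^{-i·3·6.2289}·d^4_{3,-3}(0.8625)·e^{-i·-3·1.2286}. Compute d first:
c=cos(0.8625/2)=0.908444, s=sin(0.8625/2)=0.418007; N=√[5040·1·1·5040]=5040.000000
The bounds max(0,m−m')=0 and min(l+m,l−m')=1 give 2 terms
  k=0: (−1)^6·5040.0000/(720)·0.9084^2·0.4180^6 = +0.030817
  k=1: (−1)^7·5040.0000/(5040)·0.9084^0·0.4180^8 = -0.000932
d^4_{3,-3}(0.8625) = +0.030817 -0.000932 = +0.029885
Attach z-rotation phases: D = e^{-i(3)(6.2289)}·(+0.029885)·e^{-i(-3)(1.2286)} = -0.022721-0.019413i

Re=-0.0227 Im=-0.0194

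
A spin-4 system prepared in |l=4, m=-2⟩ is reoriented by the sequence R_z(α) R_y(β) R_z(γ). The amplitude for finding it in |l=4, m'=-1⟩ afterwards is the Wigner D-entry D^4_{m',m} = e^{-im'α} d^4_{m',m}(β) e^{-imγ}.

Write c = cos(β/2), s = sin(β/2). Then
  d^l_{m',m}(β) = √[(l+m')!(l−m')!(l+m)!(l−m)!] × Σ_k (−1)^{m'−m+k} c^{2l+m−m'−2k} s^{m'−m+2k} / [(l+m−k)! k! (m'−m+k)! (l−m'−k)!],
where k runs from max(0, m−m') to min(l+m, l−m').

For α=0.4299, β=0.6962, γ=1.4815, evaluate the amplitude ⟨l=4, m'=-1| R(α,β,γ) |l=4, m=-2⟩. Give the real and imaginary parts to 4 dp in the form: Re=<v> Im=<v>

Re=0.3631 Im=0.0932

Split into d^4_{-1,-2}(β=0.6962) × two z-phases.
Half-angle: c=0.940023, s=0.341112. N=√(6·120·2·720)=1018.233765
Admissible k: 0..2 (factorial args all ≥0)
  k=0: (−1)^1·1018.2338/(240)·0.9400^7·0.3411^1 = -0.938645
  k=1: (−1)^2·1018.2338/(48)·0.9400^5·0.3411^3 = +0.618002
  k=2: (−1)^3·1018.2338/(72)·0.9400^3·0.3411^5 = -0.054252
d^4_{-1,-2}(0.6962) = -0.938645 +0.618002 -0.054252 = -0.374895
Phases: e^{-i·(-1)·0.4299}=+0.909007+0.416780i, e^{-i·(-2)·1.4815}=-0.984095+0.177645i ⇒ D=+0.363119+0.093225i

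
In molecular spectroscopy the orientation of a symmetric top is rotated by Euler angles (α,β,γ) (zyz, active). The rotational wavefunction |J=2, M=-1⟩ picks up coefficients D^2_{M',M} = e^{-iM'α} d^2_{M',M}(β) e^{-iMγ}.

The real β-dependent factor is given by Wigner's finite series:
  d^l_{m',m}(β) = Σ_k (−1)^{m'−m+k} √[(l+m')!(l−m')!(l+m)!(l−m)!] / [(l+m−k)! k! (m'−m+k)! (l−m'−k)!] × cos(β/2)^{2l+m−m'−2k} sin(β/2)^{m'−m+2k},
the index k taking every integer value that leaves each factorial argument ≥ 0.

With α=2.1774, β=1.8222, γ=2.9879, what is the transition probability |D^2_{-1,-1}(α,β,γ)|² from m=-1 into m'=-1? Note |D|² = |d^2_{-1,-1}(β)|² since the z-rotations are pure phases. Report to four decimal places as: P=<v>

P=0.3164

D^2_{-1,-1}(2.1774,1.8222,2.9879) = e^{-i·-1·2.1774}·d^2_{-1,-1}(1.8222)·e^{-i·-1·2.9879}. Compute d first:
With c≡cos(β/2)=0.612877 and s≡sin(β/2)=0.790178, N=[1·6·1·6]^{1/2}=6.000000
k∈{0,1} keeps every argument non-negative
  k=0: (−1)^0·6.0000/(6)·0.6129^4·0.7902^0 = +0.141089
  k=1: (−1)^1·6.0000/(2)·0.6129^2·0.7902^2 = -0.703587
d^2_{-1,-1}(1.8222) = +0.141089 -0.703587 = -0.562498
|D^2_{-1,-1}|² = |d^2_{-1,-1}(β)|² = (-0.562498)² = 0.316405 (the z-rotation phases have unit modulus)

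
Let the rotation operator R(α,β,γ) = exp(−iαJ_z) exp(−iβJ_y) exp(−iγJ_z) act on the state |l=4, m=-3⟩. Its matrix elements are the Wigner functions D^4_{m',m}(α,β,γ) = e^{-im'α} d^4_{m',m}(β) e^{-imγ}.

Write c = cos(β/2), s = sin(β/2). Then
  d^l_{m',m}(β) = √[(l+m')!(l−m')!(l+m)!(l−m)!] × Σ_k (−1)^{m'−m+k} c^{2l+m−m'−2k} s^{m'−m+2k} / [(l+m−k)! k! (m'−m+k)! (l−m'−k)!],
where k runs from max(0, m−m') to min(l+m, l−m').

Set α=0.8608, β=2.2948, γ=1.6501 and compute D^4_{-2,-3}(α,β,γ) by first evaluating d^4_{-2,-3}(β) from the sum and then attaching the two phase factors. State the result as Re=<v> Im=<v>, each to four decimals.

First d^4_{-2,-3}(β=2.2948), then the phase factors e^{-i(-2)α} and e^{-i(-3)γ}:
c=cos(2.2948/2)=0.410859, s=sin(2.2948/2)=0.911699; N=√[2·720·1·5040]=2693.993318
Admissible k: 0..1 (factorial args all ≥0)
  k=0: (−1)^1·2693.9933/(720)·0.4109^7·0.9117^1 = -0.006742
  k=1: (−1)^2·2693.9933/(240)·0.4109^5·0.9117^3 = +0.099587
d^4_{-2,-3}(2.2948) = -0.006742 +0.099587 = +0.092846
D = (-0.150233+0.988651i)·(+0.092846)·(+0.235673-0.971832i) = +0.085919+0.035188i

Re=0.0859 Im=0.0352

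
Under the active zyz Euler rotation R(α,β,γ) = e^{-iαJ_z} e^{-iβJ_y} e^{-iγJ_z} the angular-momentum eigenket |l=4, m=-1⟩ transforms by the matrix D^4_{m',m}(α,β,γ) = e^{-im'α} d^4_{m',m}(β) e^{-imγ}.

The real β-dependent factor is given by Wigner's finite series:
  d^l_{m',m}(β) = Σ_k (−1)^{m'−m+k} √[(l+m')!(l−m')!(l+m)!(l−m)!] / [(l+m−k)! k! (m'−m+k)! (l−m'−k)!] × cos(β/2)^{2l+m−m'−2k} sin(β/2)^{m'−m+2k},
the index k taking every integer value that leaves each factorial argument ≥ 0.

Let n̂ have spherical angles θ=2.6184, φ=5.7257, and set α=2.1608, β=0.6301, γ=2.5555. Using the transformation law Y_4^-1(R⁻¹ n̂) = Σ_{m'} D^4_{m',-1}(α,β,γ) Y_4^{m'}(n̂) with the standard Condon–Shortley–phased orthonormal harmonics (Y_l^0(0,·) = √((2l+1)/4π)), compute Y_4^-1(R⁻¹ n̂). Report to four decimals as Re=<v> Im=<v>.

Re=0.3789 Im=0.1506

Need the full column D^4_{m',-1} for m'=−4..4 at α=2.1608, β=0.6301, γ=2.5555.
cos(β/2)=0.950781, sin(β/2)=0.309864
d^4_{-4,-1}: single k=3 term ⇒ +0.172985;  D = +0.034897-0.169429i
d^4_{-3,-1}: k∈[2..3] ⇒ +0.562983 -0.099661 = +0.463322;  D = -0.429078+0.174811i
d^4_{-2,-1}: k∈[1..3] ⇒ +0.923359 -0.490368 +0.034723 = +0.467714;  D = +0.387621+0.261737i
d^4_{-1,-1}: k∈[0..3] ⇒ +0.667796 -1.063938 +0.226010 -0.008002 = -0.178134;  D = -0.000697+0.178133i
d^4_{0,-1}: k∈[0..3] ⇒ -0.973306 +0.620272 -0.065881 +0.001166 = -0.417749;  D = +0.348030-0.231061i
d^4_{1,-1}: k∈[0..3] ⇒ +0.709292 -0.226010 +0.012003 -0.000085 = +0.495200;  D = +0.457125+0.190420i
d^4_{2,-1}: k∈[0..2] ⇒ -0.326912 +0.052084 -0.001106 = -0.275934;  D = +0.053549+0.270689i
d^4_{3,-1}: k∈[0..1] ⇒ +0.099661 -0.006351 = +0.093310;  D = -0.065986+0.065974i
d^4_{4,-1}: single k=0 term ⇒ -0.018373;  D = -0.018024-0.003569i
Y_4^{m'}(θ=2.6184,φ=5.7257) and Σ D·Y over m':
  (+0.0349-0.1694i)·(-0.0169+0.0218i)  (-0.4291+0.1748i)·(+0.0137-0.1345i)  (+0.3876+0.2617i)·(+0.1563+0.3189i)  (-0.0007+0.1781i)·(-0.3914-0.2440i)  (+0.3480-0.2311i)·(+0.0207+0.0000i)  (+0.4571+0.1904i)·(+0.3914-0.2440i)  (+0.0535+0.2707i)·(+0.1563-0.3189i)  (-0.0660+0.0660i)·(-0.0137-0.1345i)  (-0.0180-0.0036i)·(-0.0169-0.0218i)
Y_4^-1(R⁻¹ n̂) = +0.378870+0.150604i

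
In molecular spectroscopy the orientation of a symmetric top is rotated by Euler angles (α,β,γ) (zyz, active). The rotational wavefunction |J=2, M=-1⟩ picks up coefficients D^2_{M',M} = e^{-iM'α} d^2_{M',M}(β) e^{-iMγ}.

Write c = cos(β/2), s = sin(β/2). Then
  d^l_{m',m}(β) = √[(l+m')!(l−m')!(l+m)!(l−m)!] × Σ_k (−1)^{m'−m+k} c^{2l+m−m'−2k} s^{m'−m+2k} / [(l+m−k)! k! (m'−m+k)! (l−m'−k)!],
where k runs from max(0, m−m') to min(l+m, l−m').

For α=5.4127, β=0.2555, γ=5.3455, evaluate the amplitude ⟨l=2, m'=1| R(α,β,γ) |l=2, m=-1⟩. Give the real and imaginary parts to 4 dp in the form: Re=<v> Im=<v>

Split into d^2_{1,-1}(β=0.2555) × two z-phases.
Half-angle: c=0.991851, s=0.127403. N=√(6·1·1·6)=6.000000
k∈{0,1} keeps every argument non-negative
  k=0: (−1)^2·6.0000/(2)·0.9919^2·0.1274^2 = +0.047904
  k=1: (−1)^3·6.0000/(6)·0.9919^0·0.1274^4 = -0.000263
d^2_{1,-1}(0.2555) = +0.047904 -0.000263 = +0.047641
Phases: e^{-i·(1)·5.4127}=+0.644456+0.764642i, e^{-i·(-1)·5.3455}=+0.591656-0.806191i ⇒ D=+0.047533-0.003199i

Re=0.0475 Im=-0.0032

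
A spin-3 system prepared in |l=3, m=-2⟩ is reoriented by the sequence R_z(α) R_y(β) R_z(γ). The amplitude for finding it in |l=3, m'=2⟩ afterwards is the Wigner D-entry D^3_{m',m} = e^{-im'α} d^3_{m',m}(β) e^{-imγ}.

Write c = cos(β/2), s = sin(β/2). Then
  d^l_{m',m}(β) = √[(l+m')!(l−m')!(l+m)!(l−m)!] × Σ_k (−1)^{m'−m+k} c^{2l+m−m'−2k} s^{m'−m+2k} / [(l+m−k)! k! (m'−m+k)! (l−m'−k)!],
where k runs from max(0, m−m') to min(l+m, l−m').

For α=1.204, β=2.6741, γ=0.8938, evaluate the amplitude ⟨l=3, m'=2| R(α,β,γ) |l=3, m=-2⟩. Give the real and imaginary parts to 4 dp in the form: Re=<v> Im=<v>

Re=-0.4941 Im=0.3531

First d^3_{2,-2}(β=2.6741), then the phase factors e^{-i(2)α} and e^{-i(-2)γ}:
c=cos(2.6741/2)=0.231624, s=sin(2.6741/2)=0.972805; N=√[120·1·1·120]=120.000000
Admissible k: 0..1 (factorial args all ≥0)
  k=0: (−1)^4·120.0000/(24)·0.2316^2·0.9728^4 = +0.240237
  k=1: (−1)^5·120.0000/(120)·0.2316^0·0.9728^6 = -0.847532
d^3_{2,-2}(2.6741) = +0.240237 -0.847532 = -0.607295
Attach z-rotation phases: D = e^{-i(2)(1.204)}·(-0.607295)·e^{-i(-2)(0.8938)} = -0.494123+0.353057i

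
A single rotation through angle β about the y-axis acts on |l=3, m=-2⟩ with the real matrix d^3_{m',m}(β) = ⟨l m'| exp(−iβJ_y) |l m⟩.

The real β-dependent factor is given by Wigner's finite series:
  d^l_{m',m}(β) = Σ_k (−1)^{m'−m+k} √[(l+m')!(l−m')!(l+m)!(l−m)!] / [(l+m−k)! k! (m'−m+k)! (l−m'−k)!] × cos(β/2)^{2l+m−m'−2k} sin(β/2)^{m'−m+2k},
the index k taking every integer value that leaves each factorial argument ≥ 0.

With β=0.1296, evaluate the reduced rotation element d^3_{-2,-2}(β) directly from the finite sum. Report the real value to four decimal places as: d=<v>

d^3_{-2,-2}(β=0.1296) via Wigner's sum:
With c≡cos(β/2)=0.997901 and s≡sin(β/2)=0.064755, N=[1·120·1·120]^{1/2}=120.000000
The bounds max(0,m−m')=0 and min(l+m,l−m')=1 give 2 terms
  k=0: (−1)^0·120.0000/(120)·0.9979^6·0.0648^0 = +0.987473
  k=1: (−1)^1·120.0000/(24)·0.9979^4·0.0648^2 = -0.020790
d^3_{-2,-2}(0.1296) = +0.987473 -0.020790 = +0.966683

d=0.9667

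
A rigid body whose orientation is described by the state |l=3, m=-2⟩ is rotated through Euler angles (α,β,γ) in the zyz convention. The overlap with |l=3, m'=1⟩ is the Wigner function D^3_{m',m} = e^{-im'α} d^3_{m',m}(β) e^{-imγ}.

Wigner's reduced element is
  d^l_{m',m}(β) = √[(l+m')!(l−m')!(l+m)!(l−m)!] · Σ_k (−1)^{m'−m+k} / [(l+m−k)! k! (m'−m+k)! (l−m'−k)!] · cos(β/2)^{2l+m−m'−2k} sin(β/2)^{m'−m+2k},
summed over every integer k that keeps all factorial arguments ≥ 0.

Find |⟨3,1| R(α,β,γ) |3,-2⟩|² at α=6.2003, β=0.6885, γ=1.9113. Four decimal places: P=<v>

P=0.0360

D^3_{1,-2}(6.2003,0.6885,1.9113) = e^{-i·1·6.2003}·d^3_{1,-2}(0.6885)·e^{-i·-2·1.9113}. Compute d first:
c=cos(0.6885/2)=0.941329, s=sin(0.6885/2)=0.337491; N=√[24·2·1·120]=75.894664
The bounds max(0,m−m')=0 and min(l+m,l−m')=1 give 2 terms
  k=0: (−1)^3·75.8947/(12)·0.9413^3·0.3375^3 = -0.202787
  k=1: (−1)^4·75.8947/(24)·0.9413^1·0.3375^5 = +0.013033
d^3_{1,-2}(0.6885) = -0.202787 +0.013033 = -0.189754
|D^3_{1,-2}|² = |d^3_{1,-2}(β)|² = (-0.189754)² = 0.036006 (the z-rotation phases have unit modulus)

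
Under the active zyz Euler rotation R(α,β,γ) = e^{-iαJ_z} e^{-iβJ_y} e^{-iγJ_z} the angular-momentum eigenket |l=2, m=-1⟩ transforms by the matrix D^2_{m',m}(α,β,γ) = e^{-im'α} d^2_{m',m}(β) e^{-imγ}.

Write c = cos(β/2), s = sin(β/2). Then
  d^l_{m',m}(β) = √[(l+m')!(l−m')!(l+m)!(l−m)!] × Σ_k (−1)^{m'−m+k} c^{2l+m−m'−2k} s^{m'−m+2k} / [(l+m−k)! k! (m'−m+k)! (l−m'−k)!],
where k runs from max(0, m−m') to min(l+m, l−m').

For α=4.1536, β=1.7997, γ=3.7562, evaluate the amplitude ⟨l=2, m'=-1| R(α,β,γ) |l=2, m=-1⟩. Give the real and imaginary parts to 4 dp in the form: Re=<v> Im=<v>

Re=0.0314 Im=-0.5611

Split into d^2_{-1,-1}(β=1.7997) × two z-phases.
c=cos(1.7997/2)=0.621727, s=sin(1.7997/2)=0.783234; N=√[1·6·1·6]=6.000000
The bounds max(0,m−m')=0 and min(l+m,l−m')=1 give 2 terms
  k=0: (−1)^0·6.0000/(6)·0.6217^4·0.7832^0 = +0.149417
  k=1: (−1)^1·6.0000/(2)·0.6217^2·0.7832^2 = -0.711384
d^2_{-1,-1}(1.7997) = +0.149417 -0.711384 = -0.561967
D = (-0.530160-0.847898i)·(-0.561967)·(-0.817000-0.576638i) = +0.031352-0.561092i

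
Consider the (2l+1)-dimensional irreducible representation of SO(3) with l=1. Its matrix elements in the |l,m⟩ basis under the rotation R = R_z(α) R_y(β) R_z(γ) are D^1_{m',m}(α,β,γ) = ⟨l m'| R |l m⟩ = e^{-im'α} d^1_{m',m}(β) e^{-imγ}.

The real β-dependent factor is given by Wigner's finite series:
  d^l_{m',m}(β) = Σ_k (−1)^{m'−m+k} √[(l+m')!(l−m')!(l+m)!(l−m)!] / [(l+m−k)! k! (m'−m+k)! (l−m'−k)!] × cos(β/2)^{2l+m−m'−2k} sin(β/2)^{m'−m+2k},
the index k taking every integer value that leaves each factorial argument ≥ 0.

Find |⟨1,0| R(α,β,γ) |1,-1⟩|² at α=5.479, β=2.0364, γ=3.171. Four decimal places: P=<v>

P=0.3992

Split into d^1_{0,-1}(β=2.0364) × two z-phases.
c=cos(2.0364/2)=0.524899, s=sin(2.0364/2)=0.851165; N=√[1·1·1·2]=1.414214
k∈{0} keeps every argument non-negative
  k=0: (−1)^1·1.4142/(1)·0.5249^1·0.8512^1 = -0.631836
d^1_{0,-1}(2.0364) = -0.631836
|D^1_{0,-1}|² = |d^1_{0,-1}(β)|² = (-0.631836)² = 0.399216 (the z-rotation phases have unit modulus)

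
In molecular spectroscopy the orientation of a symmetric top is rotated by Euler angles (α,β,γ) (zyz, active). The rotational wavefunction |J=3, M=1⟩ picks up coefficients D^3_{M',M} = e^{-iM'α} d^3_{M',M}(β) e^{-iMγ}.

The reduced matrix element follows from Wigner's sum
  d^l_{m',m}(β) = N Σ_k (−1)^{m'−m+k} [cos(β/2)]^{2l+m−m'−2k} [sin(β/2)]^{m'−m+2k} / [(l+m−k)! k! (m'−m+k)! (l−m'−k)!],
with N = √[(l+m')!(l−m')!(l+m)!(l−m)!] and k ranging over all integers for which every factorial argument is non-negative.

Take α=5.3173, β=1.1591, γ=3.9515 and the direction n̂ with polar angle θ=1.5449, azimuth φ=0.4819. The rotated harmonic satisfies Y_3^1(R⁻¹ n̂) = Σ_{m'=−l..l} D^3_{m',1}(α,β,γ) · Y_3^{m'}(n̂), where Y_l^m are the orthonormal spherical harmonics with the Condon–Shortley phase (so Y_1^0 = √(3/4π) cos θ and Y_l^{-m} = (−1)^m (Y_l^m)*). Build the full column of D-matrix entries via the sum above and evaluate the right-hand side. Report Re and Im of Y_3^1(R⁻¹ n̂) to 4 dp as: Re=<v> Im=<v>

Re=-0.2199 Im=-0.1989

Need the full column D^3_{m',1} for m'=−3..3 at α=5.3173, β=1.1591, γ=3.9515.
cos(β/2)=0.836709, sin(β/2)=0.547647
d^3_{-3,1}: single k=4 term ⇒ +0.243893;  D = +0.205862-0.130784i
d^3_{-2,1}: k∈[3..4] ⇒ +0.608495 -0.130341 = +0.478154;  D = +0.440425+0.186164i
d^3_{-1,1}: k∈[2..4] ⇒ +0.881965 -0.503783 +0.026978 = +0.405160;  D = +0.082476+0.396677i
d^3_{0,1}: k∈[1..3] ⇒ +0.777973 -0.999859 +0.142781 = -0.079105;  D = +0.054548-0.057290i
d^3_{1,1}: k∈[0..2] ⇒ +0.343121 -1.175954 +0.377837 = -0.454996;  D = +0.449472+0.070682i
d^3_{2,1}: k∈[0..1] ⇒ -0.710189 +0.608495 = -0.101694;  D = +0.044136+0.091617i
d^3_{3,1}: single k=0 term ⇒ +0.569306;  D = +0.281370-0.494915i
Y_3^{m'}(θ=1.5449,φ=0.4819) and Σ D·Y over m':
  (+0.2059-0.1308i)·(+0.0520-0.4135i)  (+0.4404+0.1862i)·(+0.0151-0.0217i)  (+0.0825+0.3967i)·(-0.2853+0.1492i)  (+0.0545-0.0573i)·(-0.0290+0.0000i)  (+0.4495+0.0707i)·(+0.2853+0.1492i)  (+0.0441+0.0916i)·(+0.0151+0.0217i)  (+0.2814-0.4949i)·(-0.0520-0.4135i)
Y_3^1(R⁻¹ n̂) = -0.219932-0.198946i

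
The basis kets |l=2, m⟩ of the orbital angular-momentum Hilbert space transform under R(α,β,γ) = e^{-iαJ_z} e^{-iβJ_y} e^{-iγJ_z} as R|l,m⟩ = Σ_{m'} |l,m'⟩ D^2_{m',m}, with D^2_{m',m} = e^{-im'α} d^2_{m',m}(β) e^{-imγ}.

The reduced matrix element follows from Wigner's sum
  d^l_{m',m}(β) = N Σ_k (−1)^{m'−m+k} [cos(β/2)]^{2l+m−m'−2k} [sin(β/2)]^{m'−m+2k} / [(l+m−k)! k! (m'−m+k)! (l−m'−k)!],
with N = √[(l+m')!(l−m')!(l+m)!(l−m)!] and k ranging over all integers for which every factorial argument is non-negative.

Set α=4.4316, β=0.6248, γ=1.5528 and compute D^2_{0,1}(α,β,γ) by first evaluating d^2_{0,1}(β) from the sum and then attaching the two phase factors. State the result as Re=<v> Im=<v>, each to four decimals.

Re=0.0105 Im=-0.5810

First d^2_{0,1}(β=0.6248), then the phase factors e^{-i(0)α} and e^{-i(1)γ}:
With c≡cos(β/2)=0.951599 and s≡sin(β/2)=0.307343, N=[2·2·6·1]^{1/2}=4.898979
Admissible k: 1..2 (factorial args all ≥0)
  k=1: (−1)^0·4.8990/(2)·0.9516^3·0.3073^1 = +0.648725
  k=2: (−1)^1·4.8990/(2)·0.9516^1·0.3073^3 = -0.067671
d^2_{0,1}(0.6248) = +0.648725 -0.067671 = +0.581055
Attach z-rotation phases: D = e^{-i(0)(4.4316)}·(+0.581055)·e^{-i(1)(1.5528)} = +0.010456-0.580961i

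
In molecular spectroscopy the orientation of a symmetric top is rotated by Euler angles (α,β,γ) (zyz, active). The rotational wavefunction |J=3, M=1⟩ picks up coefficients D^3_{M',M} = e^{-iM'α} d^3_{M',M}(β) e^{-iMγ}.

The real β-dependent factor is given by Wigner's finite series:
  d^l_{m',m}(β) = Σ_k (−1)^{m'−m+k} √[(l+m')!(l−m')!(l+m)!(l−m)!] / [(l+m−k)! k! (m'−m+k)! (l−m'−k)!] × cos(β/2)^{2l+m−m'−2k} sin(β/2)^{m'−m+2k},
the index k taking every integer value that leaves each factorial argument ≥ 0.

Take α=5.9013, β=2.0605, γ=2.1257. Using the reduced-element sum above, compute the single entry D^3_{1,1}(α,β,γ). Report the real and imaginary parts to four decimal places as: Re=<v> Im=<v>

Re=-0.0800 Im=-0.4580

D^3_{1,1}(5.9013,2.0605,2.1257) = e^{-i·1·5.9013}·d^3_{1,1}(2.0605)·e^{-i·1·2.1257}. Compute d first:
Half-angle: c=0.514605, s=0.857428. N=√(24·2·24·2)=48.000000
k∈{0,1,2} keeps every argument non-negative
  k=0: (−1)^0·48.0000/(48)·0.5146^6·0.8574^0 = +0.018571
  k=1: (−1)^1·48.0000/(6)·0.5146^4·0.8574^2 = -0.412458
  k=2: (−1)^2·48.0000/(8)·0.5146^2·0.8574^4 = +0.858793
d^3_{1,1}(2.0605) = +0.018571 -0.412458 +0.858793 = +0.464906
Attach z-rotation phases: D = e^{-i(1)(5.9013)}·(+0.464906)·e^{-i(1)(2.1257)} = -0.080037-0.457965i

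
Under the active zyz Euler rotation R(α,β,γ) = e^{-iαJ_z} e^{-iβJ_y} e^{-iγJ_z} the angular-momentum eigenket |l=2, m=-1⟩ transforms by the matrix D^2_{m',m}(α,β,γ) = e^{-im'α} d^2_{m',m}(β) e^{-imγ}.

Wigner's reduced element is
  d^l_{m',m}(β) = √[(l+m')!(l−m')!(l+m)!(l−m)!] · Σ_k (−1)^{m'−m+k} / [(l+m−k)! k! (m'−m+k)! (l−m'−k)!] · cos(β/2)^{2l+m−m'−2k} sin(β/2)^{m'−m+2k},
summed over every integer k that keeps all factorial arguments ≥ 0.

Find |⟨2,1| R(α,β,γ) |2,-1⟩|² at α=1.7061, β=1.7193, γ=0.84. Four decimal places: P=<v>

P=0.1633

D^2_{1,-1}(1.7061,1.7193,0.84) = e^{-i·1·1.7061}·d^2_{1,-1}(1.7193)·e^{-i·-1·0.84}. Compute d first:
With c≡cos(β/2)=0.652703 and s≡sin(β/2)=0.757614, N=[6·1·1·6]^{1/2}=6.000000
k: max(0,(-1)−(1))=0 … min(2+(-1),2−(1))=1
  k=0: (−1)^2·6.0000/(2)·0.6527^2·0.7576^2 = +0.733581
  k=1: (−1)^3·6.0000/(6)·0.6527^0·0.7576^4 = -0.329452
d^2_{1,-1}(1.7193) = +0.733581 -0.329452 = +0.404129
|D^2_{1,-1}|² = |d^2_{1,-1}(β)|² = (+0.404129)² = 0.163320 (the z-rotation phases have unit modulus)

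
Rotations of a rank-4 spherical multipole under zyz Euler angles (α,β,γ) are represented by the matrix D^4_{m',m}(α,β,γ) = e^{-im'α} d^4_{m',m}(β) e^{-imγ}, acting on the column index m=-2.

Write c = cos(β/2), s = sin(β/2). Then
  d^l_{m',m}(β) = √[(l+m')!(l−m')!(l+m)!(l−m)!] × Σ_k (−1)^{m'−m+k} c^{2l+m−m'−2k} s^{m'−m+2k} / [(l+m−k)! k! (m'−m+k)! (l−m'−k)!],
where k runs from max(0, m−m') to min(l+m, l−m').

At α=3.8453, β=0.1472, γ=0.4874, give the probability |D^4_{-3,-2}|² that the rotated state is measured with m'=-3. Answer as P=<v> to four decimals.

Split into d^4_{-3,-2}(β=0.1472) × two z-phases.
Half-angle: c=0.997293, s=0.073534. N=√(1·5040·2·720)=2693.993318
The bounds max(0,m−m')=1 and min(l+m,l−m')=2 give 2 terms
  k=1: (−1)^0·2693.9933/(720)·0.9973^7·0.0735^1 = +0.269966
  k=2: (−1)^1·2693.9933/(240)·0.9973^5·0.0735^3 = -0.004403
d^4_{-3,-2}(0.1472) = +0.269966 -0.004403 = +0.265562
|D^4_{-3,-2}|² = |d^4_{-3,-2}(β)|² = (+0.265562)² = 0.070523 (the z-rotation phases have unit modulus)

P=0.0705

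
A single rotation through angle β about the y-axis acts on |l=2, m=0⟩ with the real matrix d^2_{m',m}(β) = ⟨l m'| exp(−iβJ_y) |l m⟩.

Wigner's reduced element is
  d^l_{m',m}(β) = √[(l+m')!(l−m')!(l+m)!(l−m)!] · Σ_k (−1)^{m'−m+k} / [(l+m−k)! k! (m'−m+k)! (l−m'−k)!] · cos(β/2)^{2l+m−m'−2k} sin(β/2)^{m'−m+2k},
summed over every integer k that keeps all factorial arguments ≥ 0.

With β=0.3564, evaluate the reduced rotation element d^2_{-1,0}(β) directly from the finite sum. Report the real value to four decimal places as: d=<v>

d=0.4005

d^2_{-1,0}(β=0.3564) via Wigner's sum:
With c≡cos(β/2)=0.984164 and s≡sin(β/2)=0.177258, N=[1·6·2·2]^{1/2}=4.898979
The bounds max(0,m−m')=1 and min(l+m,l−m')=2 give 2 terms
  k=1: (−1)^0·4.8990/(2)·0.9842^3·0.1773^1 = +0.413890
  k=2: (−1)^1·4.8990/(2)·0.9842^1·0.1773^3 = -0.013427
d^2_{-1,0}(0.3564) = +0.413890 -0.013427 = +0.400464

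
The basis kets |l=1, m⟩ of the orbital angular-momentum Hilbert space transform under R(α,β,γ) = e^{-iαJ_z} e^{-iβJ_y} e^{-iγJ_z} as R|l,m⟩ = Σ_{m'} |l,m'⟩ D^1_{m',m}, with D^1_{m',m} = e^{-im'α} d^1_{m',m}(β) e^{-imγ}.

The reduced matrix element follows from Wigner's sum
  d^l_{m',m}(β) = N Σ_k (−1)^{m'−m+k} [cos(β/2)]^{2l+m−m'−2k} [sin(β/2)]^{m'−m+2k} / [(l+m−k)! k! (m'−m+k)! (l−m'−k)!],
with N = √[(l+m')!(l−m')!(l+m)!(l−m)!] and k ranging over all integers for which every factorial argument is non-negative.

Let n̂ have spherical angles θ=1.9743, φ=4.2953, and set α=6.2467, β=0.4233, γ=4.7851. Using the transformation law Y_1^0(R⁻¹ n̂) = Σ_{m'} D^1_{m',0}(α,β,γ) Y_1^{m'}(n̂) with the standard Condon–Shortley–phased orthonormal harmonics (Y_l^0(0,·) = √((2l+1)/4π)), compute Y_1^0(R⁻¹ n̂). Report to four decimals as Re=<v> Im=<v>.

Re=-0.2435 Im=0.0000

Need the full column D^1_{m',0} for m'=−1..1 at α=6.2467, β=0.4233, γ=4.7851.
cos(β/2)=0.977686, sin(β/2)=0.210073
d^1_{-1,0}: single k=1 term ⇒ +0.290459;  D = +0.290266-0.010595i
d^1_{0,0}: k∈[0..1] ⇒ +0.955869 -0.044131 = +0.911738;  D = +0.911738+0.000000i
d^1_{1,0}: single k=0 term ⇒ -0.290459;  D = -0.290266-0.010595i
Y_1^{m'}(θ=1.9743,φ=4.2953) and Σ D·Y over m':
  (+0.2903-0.0106i)·(-0.1287+0.2905i)  (+0.9117+0.0000i)·(-0.1918+0.0000i)  (-0.2903-0.0106i)·(+0.1287+0.2905i)
Y_1^0(R⁻¹ n̂) = -0.243484+0.000000i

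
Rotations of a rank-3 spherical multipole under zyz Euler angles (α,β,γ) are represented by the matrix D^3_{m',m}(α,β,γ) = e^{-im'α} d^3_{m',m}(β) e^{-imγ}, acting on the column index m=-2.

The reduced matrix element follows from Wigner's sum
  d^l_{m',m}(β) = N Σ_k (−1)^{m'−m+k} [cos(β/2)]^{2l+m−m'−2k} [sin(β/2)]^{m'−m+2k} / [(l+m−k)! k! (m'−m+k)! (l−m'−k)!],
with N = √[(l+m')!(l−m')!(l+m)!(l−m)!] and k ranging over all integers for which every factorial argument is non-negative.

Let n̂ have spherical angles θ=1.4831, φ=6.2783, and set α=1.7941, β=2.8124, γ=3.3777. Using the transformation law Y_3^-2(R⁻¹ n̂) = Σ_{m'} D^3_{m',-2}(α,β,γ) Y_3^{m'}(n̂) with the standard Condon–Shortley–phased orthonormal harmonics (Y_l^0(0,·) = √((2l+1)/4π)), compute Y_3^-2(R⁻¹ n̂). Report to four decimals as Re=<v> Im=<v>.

Re=0.1546 Im=0.0148

Need the full column D^3_{m',-2} for m'=−3..3 at α=1.7941, β=2.8124, γ=3.3777.
cos(β/2)=0.163854, sin(β/2)=0.986485
d^3_{-3,-2}: single k=1 term ⇒ +0.000285;  D = +0.000260-0.000119i
d^3_{-2,-2}: k∈[0..1] ⇒ +0.000019 -0.003507 = -0.003488;  D = +0.002116+0.002773i
d^3_{-1,-2}: k∈[0..1] ⇒ -0.000368 +0.026710 = +0.026341;  D = -0.016879+0.020223i
d^3_{0,-2}: k∈[0..1] ⇒ +0.003842 -0.139263 = -0.135421;  D = -0.120601-0.061598i
d^3_{1,-2}: k∈[0..1] ⇒ -0.026710 +0.484071 = +0.457361;  D = +0.112670-0.443266i
d^3_{2,-2}: k∈[0..1] ⇒ +0.127129 -0.921599 = -0.794469;  D = +0.794209+0.020342i
d^3_{3,-2}: single k=0 term ⇒ -0.374960;  D = -0.073646-0.367656i
Y_3^{m'}(θ=1.4831,φ=6.2783) and Σ D·Y over m':
  (+0.0003-0.0001i)·(+0.4124+0.0060i)  (+0.0021+0.0028i)·(+0.0888+0.0009i)  (-0.0169+0.0202i)·(-0.3096-0.0015i)  (-0.1206-0.0616i)·(-0.0968+0.0000i)  (+0.1127-0.4433i)·(+0.3096-0.0015i)  (+0.7942+0.0203i)·(+0.0888-0.0009i)  (-0.0736-0.3677i)·(-0.4124+0.0060i)
Y_3^-2(R⁻¹ n̂) = +0.154586+0.014818i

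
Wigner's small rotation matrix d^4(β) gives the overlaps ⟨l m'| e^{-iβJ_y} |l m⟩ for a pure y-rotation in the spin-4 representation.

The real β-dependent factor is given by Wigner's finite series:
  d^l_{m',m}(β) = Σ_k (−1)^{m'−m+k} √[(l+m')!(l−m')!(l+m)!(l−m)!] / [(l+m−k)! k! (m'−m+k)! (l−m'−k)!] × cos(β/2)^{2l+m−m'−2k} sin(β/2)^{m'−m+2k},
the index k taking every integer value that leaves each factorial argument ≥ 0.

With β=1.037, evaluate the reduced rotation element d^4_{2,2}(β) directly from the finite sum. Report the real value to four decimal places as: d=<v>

d^4_{2,2}(β=1.037) via Wigner's sum:
c=cos(1.037/2)=0.868564, s=sin(1.037/2)=0.495578; N=√[720·2·720·2]=1440.000000
Admissible k: 0..2 (factorial args all ≥0)
  k=0: (−1)^0·1440.0000/(1440)·0.8686^8·0.4956^0 = +0.323901
  k=1: (−1)^1·1440.0000/(120)·0.8686^6·0.4956^2 = -1.265361
  k=2: (−1)^2·1440.0000/(96)·0.8686^4·0.4956^4 = +0.514926
d^4_{2,2}(1.037) = +0.323901 -1.265361 +0.514926 = -0.426534

d=-0.4265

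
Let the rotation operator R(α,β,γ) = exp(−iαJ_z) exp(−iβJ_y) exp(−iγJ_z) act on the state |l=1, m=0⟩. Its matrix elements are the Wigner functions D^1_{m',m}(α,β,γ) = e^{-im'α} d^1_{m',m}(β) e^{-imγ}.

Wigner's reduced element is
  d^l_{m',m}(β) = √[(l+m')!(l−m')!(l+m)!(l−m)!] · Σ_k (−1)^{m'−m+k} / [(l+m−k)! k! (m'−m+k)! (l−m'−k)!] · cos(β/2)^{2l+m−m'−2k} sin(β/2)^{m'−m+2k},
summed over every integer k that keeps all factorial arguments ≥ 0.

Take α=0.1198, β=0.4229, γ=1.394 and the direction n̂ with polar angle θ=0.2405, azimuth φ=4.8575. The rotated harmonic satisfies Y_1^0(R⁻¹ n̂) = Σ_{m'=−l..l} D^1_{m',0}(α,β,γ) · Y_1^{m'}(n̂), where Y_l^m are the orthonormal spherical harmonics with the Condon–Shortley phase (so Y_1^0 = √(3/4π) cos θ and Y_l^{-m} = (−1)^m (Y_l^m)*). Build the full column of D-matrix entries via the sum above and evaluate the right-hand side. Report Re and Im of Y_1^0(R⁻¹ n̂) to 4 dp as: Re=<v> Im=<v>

Re=0.4339 Im=0.0000

Need the full column D^1_{m',0} for m'=−1..1 at α=0.1198, β=0.4229, γ=1.394.
cos(β/2)=0.977728, sin(β/2)=0.209878
d^1_{-1,0}: single k=1 term ⇒ +0.290201;  D = +0.288121+0.034683i
d^1_{0,0}: k∈[0..1] ⇒ +0.955951 -0.044049 = +0.911903;  D = +0.911903+0.000000i
d^1_{1,0}: single k=0 term ⇒ -0.290201;  D = -0.288121+0.034683i
Y_1^{m'}(θ=0.2405,φ=4.8575) and Σ D·Y over m':
  (+0.2881+0.0347i)·(+0.0119+0.0814i)  (+0.9119+0.0000i)·(+0.4745+0.0000i)  (-0.2881+0.0347i)·(-0.0119+0.0814i)
Y_1^0(R⁻¹ n̂) = +0.433943+0.000000i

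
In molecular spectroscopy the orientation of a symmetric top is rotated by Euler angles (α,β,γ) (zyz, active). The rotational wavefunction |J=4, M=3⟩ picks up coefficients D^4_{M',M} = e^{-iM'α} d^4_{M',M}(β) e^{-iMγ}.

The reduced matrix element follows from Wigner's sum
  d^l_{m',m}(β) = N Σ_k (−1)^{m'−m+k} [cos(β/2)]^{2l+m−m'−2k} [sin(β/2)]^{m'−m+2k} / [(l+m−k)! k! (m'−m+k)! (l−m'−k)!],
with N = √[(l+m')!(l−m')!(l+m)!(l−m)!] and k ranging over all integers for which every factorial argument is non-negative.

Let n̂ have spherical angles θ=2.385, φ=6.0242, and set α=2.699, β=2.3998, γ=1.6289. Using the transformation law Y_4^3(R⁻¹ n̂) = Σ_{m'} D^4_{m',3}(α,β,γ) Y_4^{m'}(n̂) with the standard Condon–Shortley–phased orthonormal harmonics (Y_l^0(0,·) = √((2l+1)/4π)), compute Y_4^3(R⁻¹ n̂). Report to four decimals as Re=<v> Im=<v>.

Need the full column D^4_{m',3} for m'=−4..4 at α=2.699, β=2.3998, γ=1.6289.
cos(β/2)=0.362451, sin(β/2)=0.932003
d^4_{-4,3}: single k=7 term ⇒ +0.626203;  D = +0.582942-0.228711i
d^4_{-3,3}: k∈[6..7] ⇒ +0.602698 -0.569296 = +0.033403;  D = -0.033324-0.002293i
d^4_{-2,3}: k∈[5..6] ⇒ +0.375854 -0.828388 = -0.452534;  D = -0.394659-0.221430i
d^4_{-1,3}: k∈[4..5] ⇒ +0.172260 -0.683396 = -0.511135;  D = +0.295698+0.416920i
d^4_{0,3}: k∈[3..4] ⇒ +0.059919 -0.396185 = -0.336266;  D = -0.058319-0.331171i
d^4_{1,3}: k∈[2..3] ⇒ +0.015631 -0.172260 = -0.156629;  D = -0.041518+0.151026i
d^4_{2,3}: k∈[1..2] ⇒ +0.002866 -0.056844 = -0.053978;  D = +0.035221-0.040904i
d^4_{3,3}: k∈[0..1] ⇒ +0.000298 -0.013786 = -0.013488;  D = -0.012330+0.005467i
d^4_{4,3}: single k=0 term ⇒ -0.002166;  D = +0.002166+0.000055i
Y_4^{m'}(θ=2.385,φ=6.0242) and Σ D·Y over m':
  (+0.5829-0.2287i)·(+0.0501+0.0845i)  (-0.0333-0.0023i)·(-0.2099-0.2064i)  (-0.3947-0.2214i)·(+0.3700+0.2108i)  (+0.2957+0.4169i)·(-0.1601-0.0424i)  (-0.0583-0.3312i)·(-0.3255+0.0000i)  (-0.0415+0.1510i)·(+0.1601-0.0424i)  (+0.0352-0.0409i)·(+0.3700-0.2108i)  (-0.0123+0.0055i)·(+0.2099-0.2064i)  (+0.0022+0.0001i)·(+0.0501-0.0845i)
Y_4^3(R⁻¹ n̂) = -0.052141-0.084566i

Re=-0.0521 Im=-0.0846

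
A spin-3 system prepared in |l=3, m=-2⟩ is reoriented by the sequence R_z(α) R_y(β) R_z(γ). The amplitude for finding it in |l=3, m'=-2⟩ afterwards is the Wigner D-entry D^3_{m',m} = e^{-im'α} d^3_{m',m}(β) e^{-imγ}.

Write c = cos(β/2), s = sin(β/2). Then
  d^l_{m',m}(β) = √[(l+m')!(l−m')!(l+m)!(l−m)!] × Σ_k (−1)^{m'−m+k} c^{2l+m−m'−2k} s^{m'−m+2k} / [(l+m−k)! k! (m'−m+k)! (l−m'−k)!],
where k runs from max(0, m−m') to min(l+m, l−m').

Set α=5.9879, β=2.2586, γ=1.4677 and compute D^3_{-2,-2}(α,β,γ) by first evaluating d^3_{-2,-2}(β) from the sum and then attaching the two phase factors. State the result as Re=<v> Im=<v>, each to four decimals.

Split into d^3_{-2,-2}(β=2.2586) × two z-phases.
Half-angle: c=0.427293, s=0.904113. N=√(1·120·1·120)=120.000000
k∈{0,1} keeps every argument non-negative
  k=0: (−1)^0·120.0000/(120)·0.4273^6·0.9041^0 = +0.006086
  k=1: (−1)^1·120.0000/(24)·0.4273^4·0.9041^2 = -0.136244
d^3_{-2,-2}(2.2586) = +0.006086 -0.136244 = -0.130158
Phases: e^{-i·(-2)·5.9879}=+0.830623-0.556835i, e^{-i·(-2)·1.4677}=-0.978818+0.204735i ⇒ D=+0.090984-0.093076i

Re=0.0910 Im=-0.0931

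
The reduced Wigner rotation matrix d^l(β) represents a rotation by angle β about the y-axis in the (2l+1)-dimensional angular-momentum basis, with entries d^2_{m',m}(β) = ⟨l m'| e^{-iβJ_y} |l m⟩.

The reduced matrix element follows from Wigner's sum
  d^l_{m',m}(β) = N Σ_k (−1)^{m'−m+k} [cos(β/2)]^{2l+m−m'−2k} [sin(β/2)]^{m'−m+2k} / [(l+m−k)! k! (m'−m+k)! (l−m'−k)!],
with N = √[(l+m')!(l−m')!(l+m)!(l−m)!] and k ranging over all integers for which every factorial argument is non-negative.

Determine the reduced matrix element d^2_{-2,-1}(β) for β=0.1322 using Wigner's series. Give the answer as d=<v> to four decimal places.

d^2_{-2,-1}(β=0.1322) via Wigner's sum:
With c≡cos(β/2)=0.997816 and s≡sin(β/2)=0.066052, N=[1·24·1·6]^{1/2}=12.000000
Admissible k: 1..1 (factorial args all ≥0)
  k=1: (−1)^0·12.0000/(6)·0.9978^3·0.0661^1 = +0.131240
d^2_{-2,-1}(0.1322) = +0.131240

d=0.1312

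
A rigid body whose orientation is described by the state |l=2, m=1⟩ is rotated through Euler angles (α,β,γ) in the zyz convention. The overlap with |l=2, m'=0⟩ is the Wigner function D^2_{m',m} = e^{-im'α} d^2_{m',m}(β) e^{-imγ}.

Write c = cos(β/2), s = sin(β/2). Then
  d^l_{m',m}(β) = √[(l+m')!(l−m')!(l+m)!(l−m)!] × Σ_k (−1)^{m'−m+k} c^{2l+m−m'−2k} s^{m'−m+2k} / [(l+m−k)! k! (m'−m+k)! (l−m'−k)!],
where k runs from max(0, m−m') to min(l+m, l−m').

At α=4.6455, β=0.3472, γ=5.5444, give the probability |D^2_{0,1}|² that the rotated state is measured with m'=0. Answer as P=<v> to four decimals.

P=0.1536

D^2_{0,1}(4.6455,0.3472,5.5444) = e^{-i·0·4.6455}·d^2_{0,1}(0.3472)·e^{-i·1·5.5444}. Compute d first:
With c≡cos(β/2)=0.984969 and s≡sin(β/2)=0.172729, N=[2·2·6·1]^{1/2}=4.898979
k: max(0,(1)−(0))=1 … min(2+(1),2−(0))=2
  k=1: (−1)^0·4.8990/(2)·0.9850^3·0.1727^1 = +0.404306
  k=2: (−1)^1·4.8990/(2)·0.9850^1·0.1727^3 = -0.012434
d^2_{0,1}(0.3472) = +0.404306 -0.012434 = +0.391872
|D^2_{0,1}|² = |d^2_{0,1}(β)|² = (+0.391872)² = 0.153564 (the z-rotation phases have unit modulus)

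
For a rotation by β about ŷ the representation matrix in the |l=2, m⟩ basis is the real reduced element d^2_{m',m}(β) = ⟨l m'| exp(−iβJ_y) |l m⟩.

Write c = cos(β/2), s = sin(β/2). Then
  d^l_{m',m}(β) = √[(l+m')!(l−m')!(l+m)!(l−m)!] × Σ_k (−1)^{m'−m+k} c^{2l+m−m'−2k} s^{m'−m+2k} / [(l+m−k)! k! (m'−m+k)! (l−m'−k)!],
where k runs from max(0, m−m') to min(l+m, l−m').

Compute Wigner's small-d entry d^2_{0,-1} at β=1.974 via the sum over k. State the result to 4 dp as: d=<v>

d^2_{0,-1}(β=1.974) via Wigner's sum:
With c≡cos(β/2)=0.551195 and s≡sin(β/2)=0.834376, N=[2·2·1·6]^{1/2}=4.898979
The bounds max(0,m−m')=0 and min(l+m,l−m')=1 give 2 terms
  k=0: (−1)^1·4.8990/(2)·0.5512^3·0.8344^1 = -0.342259
  k=1: (−1)^2·4.8990/(2)·0.5512^1·0.8344^3 = +0.784272
d^2_{0,-1}(1.974) = -0.342259 +0.784272 = +0.442014

d=0.4420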